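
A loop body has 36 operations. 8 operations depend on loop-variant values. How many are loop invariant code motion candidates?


Invariant candidates = total - loop-dependent
= 36 - 8 = 28

28


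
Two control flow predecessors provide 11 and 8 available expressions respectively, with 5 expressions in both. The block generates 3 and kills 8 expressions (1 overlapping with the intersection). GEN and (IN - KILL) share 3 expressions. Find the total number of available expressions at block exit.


IN = intersection of predecessors = 5
IN - KILL = 5 - 1 = 4
|OUT| = |GEN| + |IN - KILL| - |GEN ∩ (IN - KILL)| = 3 + 4 - 3 = 4

4


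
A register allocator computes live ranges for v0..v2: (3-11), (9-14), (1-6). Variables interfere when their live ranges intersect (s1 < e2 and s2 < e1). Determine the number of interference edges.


Check all pairs for overlapping intervals.
Two intervals (s1,e1) and (s2,e2) overlap if s1 < e2 and s2 < e1.
v0 (3-11) vs v1..v2: overlaps v1, v2 -> 2
v1 (9-14) vs v2: overlaps none -> 0
Total overlapping pairs = 2 + 0 = 2

2


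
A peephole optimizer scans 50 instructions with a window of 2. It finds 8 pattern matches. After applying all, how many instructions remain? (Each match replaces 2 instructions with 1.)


Each match removes 1 instructions.
Total removed = 8 * 1 = 8
Remaining = 50 - 8 = 42

42


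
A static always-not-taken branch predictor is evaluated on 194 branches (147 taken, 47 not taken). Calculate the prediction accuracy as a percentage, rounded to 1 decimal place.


Predictor: always-not-taken
Correct predictions = 47
Accuracy = 47 / 194 * 100 = 24.2%

24.2


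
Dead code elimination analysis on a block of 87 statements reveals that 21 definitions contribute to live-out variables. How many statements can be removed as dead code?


Dead code = total statements - live definitions
= 87 - 21 = 66

66


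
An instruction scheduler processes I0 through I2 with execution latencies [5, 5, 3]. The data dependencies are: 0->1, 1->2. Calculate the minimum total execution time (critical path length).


Compute longest path through dependency graph: dist(Ik) = max over predecessors of dist + latency(Ik).
dist(I0) = latency 5 = 5
dist(I1) = dist(I0) + 5 = 5 + 5 = 10
dist(I2) = dist(I1) + 3 = 10 + 3 = 13
Critical path = max dist = 13

13


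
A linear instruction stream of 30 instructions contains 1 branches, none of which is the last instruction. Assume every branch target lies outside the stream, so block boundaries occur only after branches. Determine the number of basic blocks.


With no in-sequence branch targets, the leaders are the first instruction plus the instruction after each branch.
Number of basic blocks = branches + 1
= 1 + 1 = 2

2


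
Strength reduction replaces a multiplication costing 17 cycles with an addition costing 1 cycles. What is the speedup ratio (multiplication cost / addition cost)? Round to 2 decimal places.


Ratio = mult_cost / add_cost = 17 / 1 = 17.0

17.0


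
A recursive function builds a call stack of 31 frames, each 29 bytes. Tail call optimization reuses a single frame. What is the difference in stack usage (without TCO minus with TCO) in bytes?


Without TCO: 31 * 29 = 899 bytes
With TCO: reuse 1 frame = 29 bytes
Savings = 899 - 29 = 870

870


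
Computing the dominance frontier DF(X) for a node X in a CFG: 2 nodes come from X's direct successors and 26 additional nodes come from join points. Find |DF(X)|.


DF(X) = direct successor contributions + join point contributions
= 2 + 26 = 28

28


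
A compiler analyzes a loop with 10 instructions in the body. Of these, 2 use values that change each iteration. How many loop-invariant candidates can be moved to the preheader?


Invariant candidates = total - loop-dependent
= 10 - 2 = 8

8


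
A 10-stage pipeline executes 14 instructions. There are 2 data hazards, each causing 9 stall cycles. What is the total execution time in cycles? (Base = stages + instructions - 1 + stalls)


Base cycles = 10 + 14 - 1 = 23
Total stalls = 2 * 9 = 18
Total = 23 + 18 = 41

41


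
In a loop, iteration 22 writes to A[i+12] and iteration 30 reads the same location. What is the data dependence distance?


Distance = read iteration - write iteration
= 30 - 22 = 8

8


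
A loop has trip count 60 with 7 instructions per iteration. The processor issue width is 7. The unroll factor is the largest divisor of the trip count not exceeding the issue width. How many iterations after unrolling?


Largest divisor of 60 <= 7 is 6
New iterations = 60 / 6 = 10

10


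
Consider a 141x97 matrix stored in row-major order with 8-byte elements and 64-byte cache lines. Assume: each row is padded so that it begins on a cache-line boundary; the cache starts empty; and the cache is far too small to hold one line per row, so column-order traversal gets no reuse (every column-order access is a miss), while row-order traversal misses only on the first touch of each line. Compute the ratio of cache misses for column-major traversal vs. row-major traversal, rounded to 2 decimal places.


Each row occupies 97 * 8 = 776 bytes and starts on a line boundary, so it spans ceil(776 / 64) = 13 cache lines.
Row-major traversal misses (one per line touched): 141 * ceil(97 * 8 / 64) = 1833
Column-major traversal misses (no reuse, every access misses): 141 * 97 = 13677
Ratio = 13677 / 1833 = 7.46

7.46


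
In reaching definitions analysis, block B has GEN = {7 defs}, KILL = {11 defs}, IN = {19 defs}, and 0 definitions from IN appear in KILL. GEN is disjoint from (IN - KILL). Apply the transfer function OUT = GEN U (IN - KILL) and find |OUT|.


IN - KILL: 19 - 0 = 19 surviving definitions
OUT = GEN + surviving = 7 + 19 = 26

26


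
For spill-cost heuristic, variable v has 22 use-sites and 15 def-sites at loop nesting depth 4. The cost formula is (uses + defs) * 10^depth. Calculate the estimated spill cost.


uses + defs = 22 + 15 = 37
10^4 = 10000
Spill cost = 37 * 10000 = 370000

370000


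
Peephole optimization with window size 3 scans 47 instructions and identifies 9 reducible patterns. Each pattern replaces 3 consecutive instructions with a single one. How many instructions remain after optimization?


Each match removes 2 instructions.
Total removed = 9 * 2 = 18
Remaining = 47 - 18 = 29

29


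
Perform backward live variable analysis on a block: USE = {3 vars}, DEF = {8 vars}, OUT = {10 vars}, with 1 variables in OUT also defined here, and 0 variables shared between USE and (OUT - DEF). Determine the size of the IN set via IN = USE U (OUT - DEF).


OUT - DEF: 10 - 1 = 9
|IN| = |USE| + |OUT - DEF| - |USE ∩ (OUT - DEF)| = 3 + 9 - 0 = 12

12


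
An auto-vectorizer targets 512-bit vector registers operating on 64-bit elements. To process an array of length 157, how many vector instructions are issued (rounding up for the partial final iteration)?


Width = 512 / 64 = 8 elements per vector op
Iterations = ceil(157 / 8) = 20

20


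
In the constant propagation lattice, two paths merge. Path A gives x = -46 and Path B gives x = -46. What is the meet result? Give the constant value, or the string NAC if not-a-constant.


Meet operation: if both paths give the same constant, result is that constant; if they differ, result is NAC (not-a-constant).
Path A: -46, Path B: -46 -> equal
Result: constant -> -46

-46


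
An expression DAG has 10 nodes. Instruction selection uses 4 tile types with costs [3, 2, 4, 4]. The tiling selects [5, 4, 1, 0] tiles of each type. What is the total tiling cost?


Total cost = sum(count_i * cost_i)
= 5*3 + 4*2 + 1*4 + 0*4
= 27

27


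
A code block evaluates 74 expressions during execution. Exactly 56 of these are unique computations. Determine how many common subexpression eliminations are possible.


CSE count = total expressions - unique expressions
= 74 - 56 = 18

18


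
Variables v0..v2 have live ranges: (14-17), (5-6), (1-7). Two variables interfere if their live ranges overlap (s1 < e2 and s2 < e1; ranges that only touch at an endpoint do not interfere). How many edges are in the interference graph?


Check all pairs for overlapping intervals.
Two intervals (s1,e1) and (s2,e2) overlap if s1 < e2 and s2 < e1.
v0 (14-17) vs v1..v2: overlaps none -> 0
v1 (5-6) vs v2: overlaps v2 -> 1
Total overlapping pairs = 0 + 1 = 1

1


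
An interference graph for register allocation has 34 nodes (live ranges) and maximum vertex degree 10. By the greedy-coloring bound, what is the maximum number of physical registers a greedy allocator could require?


Greedy coloring never needs more than (max_degree + 1) colors: when coloring a vertex, at most max_degree neighbors are already colored.
Upper bound = 10 + 1 = 11

11


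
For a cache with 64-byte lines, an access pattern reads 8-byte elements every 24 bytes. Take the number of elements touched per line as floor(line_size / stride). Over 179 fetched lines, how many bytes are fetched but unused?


Elements per line = floor(64 / 24) = 2
Bytes used per line = 2 * 8 = 16
Wasted per line = 64 - 16 = 48
Total wasted = 48 * 179 = 8592

8592


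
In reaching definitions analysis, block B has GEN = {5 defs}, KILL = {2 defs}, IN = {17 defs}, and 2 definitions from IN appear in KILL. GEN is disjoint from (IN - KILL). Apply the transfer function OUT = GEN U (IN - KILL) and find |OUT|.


IN - KILL: 17 - 2 = 15 surviving definitions
OUT = GEN + surviving = 5 + 15 = 20

20


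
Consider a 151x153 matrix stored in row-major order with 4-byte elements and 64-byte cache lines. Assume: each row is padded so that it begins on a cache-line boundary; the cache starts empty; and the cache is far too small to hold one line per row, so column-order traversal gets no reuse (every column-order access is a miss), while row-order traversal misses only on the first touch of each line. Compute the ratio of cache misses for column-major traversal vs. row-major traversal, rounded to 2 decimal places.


Each row occupies 153 * 4 = 612 bytes and starts on a line boundary, so it spans ceil(612 / 64) = 10 cache lines.
Row-major traversal misses (one per line touched): 151 * ceil(153 * 4 / 64) = 1510
Column-major traversal misses (no reuse, every access misses): 151 * 153 = 23103
Ratio = 23103 / 1510 = 15.3

15.3


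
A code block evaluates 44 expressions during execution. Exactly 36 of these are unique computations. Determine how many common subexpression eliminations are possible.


CSE count = total expressions - unique expressions
= 44 - 36 = 8

8


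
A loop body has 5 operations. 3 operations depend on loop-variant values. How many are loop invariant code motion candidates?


Invariant candidates = total - loop-dependent
= 5 - 3 = 2

2


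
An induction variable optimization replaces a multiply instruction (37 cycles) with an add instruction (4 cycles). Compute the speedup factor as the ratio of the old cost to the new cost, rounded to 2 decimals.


Ratio = mult_cost / add_cost = 37 / 4 = 9.25

9.25


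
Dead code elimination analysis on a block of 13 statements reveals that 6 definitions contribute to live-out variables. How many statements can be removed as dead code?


Dead code = total statements - live definitions
= 13 - 6 = 7

7


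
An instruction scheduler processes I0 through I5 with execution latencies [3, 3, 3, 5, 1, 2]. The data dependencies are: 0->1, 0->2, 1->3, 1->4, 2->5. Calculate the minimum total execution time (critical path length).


Compute longest path through dependency graph: dist(Ik) = max over predecessors of dist + latency(Ik).
dist(I0) = latency 3 = 3
dist(I1) = dist(I0) + 3 = 3 + 3 = 6
dist(I2) = dist(I0) + 3 = 3 + 3 = 6
dist(I3) = dist(I1) + 5 = 6 + 5 = 11
dist(I4) = dist(I1) + 1 = 6 + 1 = 7
dist(I5) = dist(I2) + 2 = 6 + 2 = 8
Critical path = max dist = 11

11


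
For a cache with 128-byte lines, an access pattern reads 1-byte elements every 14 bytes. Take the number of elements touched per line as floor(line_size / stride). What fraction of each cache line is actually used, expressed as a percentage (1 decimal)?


Elements per cache line = floor(128 / 14) = 9
Bytes used = 9 * 1 = 9
Utilization = 9 / 128 * 100 = 7.0%

7.0


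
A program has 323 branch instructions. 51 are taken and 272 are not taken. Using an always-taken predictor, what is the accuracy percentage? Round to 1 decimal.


Predictor: always-taken
Correct predictions = 51
Accuracy = 51 / 323 * 100 = 15.8%

15.8


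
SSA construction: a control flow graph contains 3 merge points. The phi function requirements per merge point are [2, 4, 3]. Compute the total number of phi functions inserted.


Total phi functions = sum of phi functions at each join node
= 2 + 4 + 3 = 9

9


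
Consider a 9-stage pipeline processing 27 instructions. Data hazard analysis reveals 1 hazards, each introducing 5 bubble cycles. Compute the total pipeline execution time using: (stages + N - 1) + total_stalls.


Base cycles = 9 + 27 - 1 = 35
Total stalls = 1 * 5 = 5
Total = 35 + 5 = 40

40


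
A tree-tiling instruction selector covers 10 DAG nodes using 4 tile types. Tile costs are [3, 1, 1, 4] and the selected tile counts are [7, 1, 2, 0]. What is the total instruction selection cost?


Total cost = sum(count_i * cost_i)
= 7*3 + 1*1 + 2*1 + 0*4
= 24

24


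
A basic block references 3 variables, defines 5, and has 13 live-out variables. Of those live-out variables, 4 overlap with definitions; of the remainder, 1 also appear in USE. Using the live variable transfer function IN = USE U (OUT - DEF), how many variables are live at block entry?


OUT - DEF: 13 - 4 = 9
|IN| = |USE| + |OUT - DEF| - |USE ∩ (OUT - DEF)| = 3 + 9 - 1 = 11

11


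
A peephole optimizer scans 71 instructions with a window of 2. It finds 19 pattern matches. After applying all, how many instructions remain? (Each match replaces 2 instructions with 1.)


Each match removes 1 instructions.
Total removed = 19 * 1 = 19
Remaining = 71 - 19 = 52

52


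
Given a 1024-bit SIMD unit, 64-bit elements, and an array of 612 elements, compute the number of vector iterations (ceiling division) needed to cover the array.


Width = 1024 / 64 = 16 elements per vector op
Iterations = ceil(612 / 16) = 39

39


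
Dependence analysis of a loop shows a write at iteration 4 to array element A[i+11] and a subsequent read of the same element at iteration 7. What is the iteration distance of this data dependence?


Distance = read iteration - write iteration
= 7 - 4 = 3

3


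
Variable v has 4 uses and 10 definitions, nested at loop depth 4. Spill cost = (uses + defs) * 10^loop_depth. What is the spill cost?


uses + defs = 4 + 10 = 14
10^4 = 10000
Spill cost = 14 * 10000 = 140000

140000


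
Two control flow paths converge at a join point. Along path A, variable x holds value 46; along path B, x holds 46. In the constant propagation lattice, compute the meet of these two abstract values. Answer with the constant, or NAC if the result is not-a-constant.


Meet operation: if both paths give the same constant, result is that constant; if they differ, result is NAC (not-a-constant).
Path A: 46, Path B: 46 -> equal
Result: constant -> 46

46


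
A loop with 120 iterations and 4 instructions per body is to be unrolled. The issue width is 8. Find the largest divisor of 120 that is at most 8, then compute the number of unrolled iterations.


Largest divisor of 120 <= 8 is 8
New iterations = 120 / 8 = 15

15


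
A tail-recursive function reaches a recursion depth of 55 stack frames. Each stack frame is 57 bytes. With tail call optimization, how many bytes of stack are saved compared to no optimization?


Without TCO: 55 * 57 = 3135 bytes
With TCO: reuse 1 frame = 57 bytes
Savings = 3135 - 57 = 3078

3078


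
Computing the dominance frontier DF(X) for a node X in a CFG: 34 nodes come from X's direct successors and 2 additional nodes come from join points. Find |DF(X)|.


DF(X) = direct successor contributions + join point contributions
= 34 + 2 = 36

36


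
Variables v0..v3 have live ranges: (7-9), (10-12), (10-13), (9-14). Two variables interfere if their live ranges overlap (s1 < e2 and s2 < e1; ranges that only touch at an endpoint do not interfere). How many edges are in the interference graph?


Check all pairs for overlapping intervals.
Two intervals (s1,e1) and (s2,e2) overlap if s1 < e2 and s2 < e1.
v0 (7-9) vs v1..v3: overlaps none -> 0
v1 (10-12) vs v2..v3: overlaps v2, v3 -> 2
v2 (10-13) vs v3: overlaps v3 -> 1
Total overlapping pairs = 0 + 2 + 1 = 3

3


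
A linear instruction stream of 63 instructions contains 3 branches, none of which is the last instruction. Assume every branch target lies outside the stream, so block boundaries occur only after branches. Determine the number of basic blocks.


With no in-sequence branch targets, the leaders are the first instruction plus the instruction after each branch.
Number of basic blocks = branches + 1
= 3 + 1 = 4

4


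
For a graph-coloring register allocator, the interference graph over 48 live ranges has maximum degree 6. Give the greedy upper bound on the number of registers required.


Greedy coloring never needs more than (max_degree + 1) colors: when coloring a vertex, at most max_degree neighbors are already colored.
Upper bound = 6 + 1 = 7

7


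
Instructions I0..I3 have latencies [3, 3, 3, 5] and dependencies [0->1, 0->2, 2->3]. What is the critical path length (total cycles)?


Compute longest path through dependency graph: dist(Ik) = max over predecessors of dist + latency(Ik).
dist(I0) = latency 3 = 3
dist(I1) = dist(I0) + 3 = 3 + 3 = 6
dist(I2) = dist(I0) + 3 = 3 + 3 = 6
dist(I3) = dist(I2) + 5 = 6 + 5 = 11
Critical path = max dist = 11

11


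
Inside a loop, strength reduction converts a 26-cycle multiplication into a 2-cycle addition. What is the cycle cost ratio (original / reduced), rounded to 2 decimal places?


Ratio = mult_cost / add_cost = 26 / 2 = 13.0

13.0


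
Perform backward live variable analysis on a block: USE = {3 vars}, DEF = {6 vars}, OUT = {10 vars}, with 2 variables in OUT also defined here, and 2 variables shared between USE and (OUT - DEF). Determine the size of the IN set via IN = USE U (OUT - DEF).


OUT - DEF: 10 - 2 = 8
|IN| = |USE| + |OUT - DEF| - |USE ∩ (OUT - DEF)| = 3 + 8 - 2 = 9

9


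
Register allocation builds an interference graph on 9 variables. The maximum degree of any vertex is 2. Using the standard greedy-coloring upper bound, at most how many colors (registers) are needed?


Greedy coloring never needs more than (max_degree + 1) colors: when coloring a vertex, at most max_degree neighbors are already colored.
Upper bound = 2 + 1 = 3

3


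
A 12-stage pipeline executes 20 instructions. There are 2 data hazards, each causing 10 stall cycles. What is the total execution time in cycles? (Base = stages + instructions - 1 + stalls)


Base cycles = 12 + 20 - 1 = 31
Total stalls = 2 * 10 = 20
Total = 31 + 20 = 51

51


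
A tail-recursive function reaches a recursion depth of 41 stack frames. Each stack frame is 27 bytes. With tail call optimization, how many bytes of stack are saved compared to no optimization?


Without TCO: 41 * 27 = 1107 bytes
With TCO: reuse 1 frame = 27 bytes
Savings = 1107 - 27 = 1080

1080


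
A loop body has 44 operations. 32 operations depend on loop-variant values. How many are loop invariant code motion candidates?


Invariant candidates = total - loop-dependent
= 44 - 32 = 12

12


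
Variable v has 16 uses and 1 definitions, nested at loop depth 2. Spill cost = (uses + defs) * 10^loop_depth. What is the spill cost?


uses + defs = 16 + 1 = 17
10^2 = 100
Spill cost = 17 * 100 = 1700

1700


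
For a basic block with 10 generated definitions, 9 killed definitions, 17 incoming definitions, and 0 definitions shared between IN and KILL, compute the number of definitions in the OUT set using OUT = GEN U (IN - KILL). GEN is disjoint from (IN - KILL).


IN - KILL: 17 - 0 = 17 surviving definitions
OUT = GEN + surviving = 10 + 17 = 27

27


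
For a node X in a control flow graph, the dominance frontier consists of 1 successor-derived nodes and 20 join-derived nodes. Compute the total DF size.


DF(X) = direct successor contributions + join point contributions
= 1 + 20 = 21

21


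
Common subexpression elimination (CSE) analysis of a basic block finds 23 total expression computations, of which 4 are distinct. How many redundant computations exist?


CSE count = total expressions - unique expressions
= 23 - 4 = 19

19


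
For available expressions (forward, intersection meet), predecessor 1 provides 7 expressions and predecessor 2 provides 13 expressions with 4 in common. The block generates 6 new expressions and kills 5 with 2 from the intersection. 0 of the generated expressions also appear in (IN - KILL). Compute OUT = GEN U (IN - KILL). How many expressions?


IN = intersection of predecessors = 4
IN - KILL = 4 - 2 = 2
|OUT| = |GEN| + |IN - KILL| - |GEN ∩ (IN - KILL)| = 6 + 2 - 0 = 8

8


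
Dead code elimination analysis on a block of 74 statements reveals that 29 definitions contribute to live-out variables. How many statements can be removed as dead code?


Dead code = total statements - live definitions
= 74 - 29 = 45

45


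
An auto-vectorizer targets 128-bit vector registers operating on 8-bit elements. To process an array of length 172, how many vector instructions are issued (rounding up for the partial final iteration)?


Width = 128 / 8 = 16 elements per vector op
Iterations = ceil(172 / 16) = 11

11


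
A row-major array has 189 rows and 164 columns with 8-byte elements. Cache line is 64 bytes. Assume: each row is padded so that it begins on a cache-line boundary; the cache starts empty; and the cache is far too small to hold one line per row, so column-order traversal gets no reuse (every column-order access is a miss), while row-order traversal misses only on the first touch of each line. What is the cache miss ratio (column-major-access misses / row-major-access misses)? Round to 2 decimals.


Each row occupies 164 * 8 = 1312 bytes and starts on a line boundary, so it spans ceil(1312 / 64) = 21 cache lines.
Row-major traversal misses (one per line touched): 189 * ceil(164 * 8 / 64) = 3969
Column-major traversal misses (no reuse, every access misses): 189 * 164 = 30996
Ratio = 30996 / 3969 = 7.81

7.81


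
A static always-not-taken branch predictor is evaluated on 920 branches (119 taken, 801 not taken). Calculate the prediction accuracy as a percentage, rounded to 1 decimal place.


Predictor: always-not-taken
Correct predictions = 801
Accuracy = 801 / 920 * 100 = 87.1%

87.1


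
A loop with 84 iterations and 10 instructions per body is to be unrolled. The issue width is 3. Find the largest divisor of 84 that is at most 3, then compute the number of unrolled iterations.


Largest divisor of 84 <= 3 is 3
New iterations = 84 / 3 = 28

28


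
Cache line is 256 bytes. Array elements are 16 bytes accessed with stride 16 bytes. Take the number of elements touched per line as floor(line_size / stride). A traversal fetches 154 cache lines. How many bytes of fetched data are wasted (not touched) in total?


Elements per line = floor(256 / 16) = 16
Bytes used per line = 16 * 16 = 256
Wasted per line = 256 - 256 = 0
Total wasted = 0 * 154 = 0

0


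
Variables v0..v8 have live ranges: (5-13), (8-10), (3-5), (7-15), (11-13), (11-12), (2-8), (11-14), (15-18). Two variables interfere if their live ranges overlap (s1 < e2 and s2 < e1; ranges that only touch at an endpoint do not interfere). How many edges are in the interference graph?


Check all pairs for overlapping intervals.
Two intervals (s1,e1) and (s2,e2) overlap if s1 < e2 and s2 < e1.
v0 (5-13) vs v1..v8: overlaps v1, v3, v4, v5, v6, v7 -> 6
v1 (8-10) vs v2..v8: overlaps v3 -> 1
v2 (3-5) vs v3..v8: overlaps v6 -> 1
v3 (7-15) vs v4..v8: overlaps v4, v5, v6, v7 -> 4
v4 (11-13) vs v5..v8: overlaps v5, v7 -> 2
v5 (11-12) vs v6..v8: overlaps v7 -> 1
v6 (2-8) vs v7..v8: overlaps none -> 0
v7 (11-14) vs v8: overlaps none -> 0
Total overlapping pairs = 6 + 1 + 1 + 4 + 2 + 1 + 0 + 0 = 15

15


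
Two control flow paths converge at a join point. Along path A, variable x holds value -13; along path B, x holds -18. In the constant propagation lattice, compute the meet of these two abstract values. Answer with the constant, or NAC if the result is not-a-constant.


Meet operation: if both paths give the same constant, result is that constant; if they differ, result is NAC (not-a-constant).
Path A: -13, Path B: -18 -> differ
Result: not-a-constant -> NAC

NAC


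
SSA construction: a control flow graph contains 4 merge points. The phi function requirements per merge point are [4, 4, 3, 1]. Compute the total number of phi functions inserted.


Total phi functions = sum of phi functions at each join node
= 4 + 4 + 3 + 1 = 12

12


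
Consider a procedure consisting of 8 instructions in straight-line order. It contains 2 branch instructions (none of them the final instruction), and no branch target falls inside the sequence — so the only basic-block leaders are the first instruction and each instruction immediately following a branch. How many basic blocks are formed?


With no in-sequence branch targets, the leaders are the first instruction plus the instruction after each branch.
Number of basic blocks = branches + 1
= 2 + 1 = 3

3


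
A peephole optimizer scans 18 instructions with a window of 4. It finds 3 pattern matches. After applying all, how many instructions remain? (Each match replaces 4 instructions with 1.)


Each match removes 3 instructions.
Total removed = 3 * 3 = 9
Remaining = 18 - 9 = 9

9


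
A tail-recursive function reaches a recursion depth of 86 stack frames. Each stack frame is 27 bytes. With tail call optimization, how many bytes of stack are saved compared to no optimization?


Without TCO: 86 * 27 = 2322 bytes
With TCO: reuse 1 frame = 27 bytes
Savings = 2322 - 27 = 2295

2295


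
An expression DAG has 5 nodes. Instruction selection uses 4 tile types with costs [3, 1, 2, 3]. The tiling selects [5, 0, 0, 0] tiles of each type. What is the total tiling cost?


Total cost = sum(count_i * cost_i)
= 5*3 + 0*1 + 0*2 + 0*3
= 15

15


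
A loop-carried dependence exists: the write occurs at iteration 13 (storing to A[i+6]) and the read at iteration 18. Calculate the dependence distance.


Distance = read iteration - write iteration
= 18 - 13 = 5

5


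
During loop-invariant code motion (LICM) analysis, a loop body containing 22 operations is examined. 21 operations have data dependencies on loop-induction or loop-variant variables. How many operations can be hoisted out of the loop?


Invariant candidates = total - loop-dependent
= 22 - 21 = 1

1


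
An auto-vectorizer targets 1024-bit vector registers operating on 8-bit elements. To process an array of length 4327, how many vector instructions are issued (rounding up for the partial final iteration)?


Width = 1024 / 8 = 128 elements per vector op
Iterations = ceil(4327 / 128) = 34

34


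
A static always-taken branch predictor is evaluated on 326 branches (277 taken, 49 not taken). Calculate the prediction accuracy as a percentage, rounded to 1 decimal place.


Predictor: always-taken
Correct predictions = 277
Accuracy = 277 / 326 * 100 = 85.0%

85.0


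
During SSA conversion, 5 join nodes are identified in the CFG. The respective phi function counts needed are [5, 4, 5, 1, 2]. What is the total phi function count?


Total phi functions = sum of phi functions at each join node
= 5 + 4 + 5 + 1 + 2 = 17

17


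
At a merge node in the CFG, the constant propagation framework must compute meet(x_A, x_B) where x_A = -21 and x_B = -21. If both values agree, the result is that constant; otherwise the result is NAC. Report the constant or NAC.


Meet operation: if both paths give the same constant, result is that constant; if they differ, result is NAC (not-a-constant).
Path A: -21, Path B: -21 -> equal
Result: constant -> -21

-21


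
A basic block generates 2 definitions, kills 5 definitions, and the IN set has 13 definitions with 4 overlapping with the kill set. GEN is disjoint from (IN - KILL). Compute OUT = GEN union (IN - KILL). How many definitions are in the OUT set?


IN - KILL: 13 - 4 = 9 surviving definitions
OUT = GEN + surviving = 2 + 9 = 11

11


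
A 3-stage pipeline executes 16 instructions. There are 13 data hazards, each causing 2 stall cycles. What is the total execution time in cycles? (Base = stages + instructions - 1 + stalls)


Base cycles = 3 + 16 - 1 = 18
Total stalls = 13 * 2 = 26
Total = 18 + 26 = 44

44


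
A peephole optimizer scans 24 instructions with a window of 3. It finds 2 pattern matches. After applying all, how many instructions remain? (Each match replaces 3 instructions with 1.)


Each match removes 2 instructions.
Total removed = 2 * 2 = 4
Remaining = 24 - 4 = 20

20


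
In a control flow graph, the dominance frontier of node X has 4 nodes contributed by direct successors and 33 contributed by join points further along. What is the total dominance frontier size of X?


DF(X) = direct successor contributions + join point contributions
= 4 + 33 = 37

37


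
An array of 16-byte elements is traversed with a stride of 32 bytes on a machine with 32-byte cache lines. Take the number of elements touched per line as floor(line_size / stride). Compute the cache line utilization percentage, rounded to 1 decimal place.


Elements per cache line = floor(32 / 32) = 1
Bytes used = 1 * 16 = 16
Utilization = 16 / 32 * 100 = 50.0%

50.0


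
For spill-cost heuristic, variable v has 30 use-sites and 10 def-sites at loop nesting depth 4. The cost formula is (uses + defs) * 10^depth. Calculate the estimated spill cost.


uses + defs = 30 + 10 = 40
10^4 = 10000
Spill cost = 40 * 10000 = 400000

400000


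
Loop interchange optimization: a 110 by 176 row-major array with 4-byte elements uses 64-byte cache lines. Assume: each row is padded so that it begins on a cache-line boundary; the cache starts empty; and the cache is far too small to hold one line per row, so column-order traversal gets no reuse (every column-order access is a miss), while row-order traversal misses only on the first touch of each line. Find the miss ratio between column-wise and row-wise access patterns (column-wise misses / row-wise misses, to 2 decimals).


Each row occupies 176 * 4 = 704 bytes and starts on a line boundary, so it spans ceil(704 / 64) = 11 cache lines.
Row-major traversal misses (one per line touched): 110 * ceil(176 * 4 / 64) = 1210
Column-major traversal misses (no reuse, every access misses): 110 * 176 = 19360
Ratio = 19360 / 1210 = 16.0

16.0


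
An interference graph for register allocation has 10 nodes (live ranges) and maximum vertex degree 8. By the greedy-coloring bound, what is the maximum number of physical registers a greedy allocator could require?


Greedy coloring never needs more than (max_degree + 1) colors: when coloring a vertex, at most max_degree neighbors are already colored.
Upper bound = 8 + 1 = 9

9


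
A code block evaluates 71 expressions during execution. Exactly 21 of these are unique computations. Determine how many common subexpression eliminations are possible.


CSE count = total expressions - unique expressions
= 71 - 21 = 50

50


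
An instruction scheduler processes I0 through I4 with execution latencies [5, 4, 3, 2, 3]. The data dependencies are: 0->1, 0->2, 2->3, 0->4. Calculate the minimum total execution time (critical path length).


Compute longest path through dependency graph: dist(Ik) = max over predecessors of dist + latency(Ik).
dist(I0) = latency 5 = 5
dist(I1) = dist(I0) + 4 = 5 + 4 = 9
dist(I2) = dist(I0) + 3 = 5 + 3 = 8
dist(I3) = dist(I2) + 2 = 8 + 2 = 10
dist(I4) = dist(I0) + 3 = 5 + 3 = 8
Critical path = max dist = 10

10


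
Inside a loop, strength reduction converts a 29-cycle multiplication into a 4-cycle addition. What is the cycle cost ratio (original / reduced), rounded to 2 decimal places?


Ratio = mult_cost / add_cost = 29 / 4 = 7.25

7.25


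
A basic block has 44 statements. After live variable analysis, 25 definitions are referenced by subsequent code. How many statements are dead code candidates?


Dead code = total statements - live definitions
= 44 - 25 = 19

19


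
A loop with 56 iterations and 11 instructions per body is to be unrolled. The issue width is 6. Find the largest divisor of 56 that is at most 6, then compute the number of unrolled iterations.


Largest divisor of 56 <= 6 is 4
New iterations = 56 / 4 = 14

14


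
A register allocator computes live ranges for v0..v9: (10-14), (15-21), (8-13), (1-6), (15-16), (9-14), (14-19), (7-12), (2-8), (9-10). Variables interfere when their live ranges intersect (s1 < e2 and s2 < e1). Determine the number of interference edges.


Check all pairs for overlapping intervals.
Two intervals (s1,e1) and (s2,e2) overlap if s1 < e2 and s2 < e1.
v0 (10-14) vs v1..v9: overlaps v2, v5, v7 -> 3
v1 (15-21) vs v2..v9: overlaps v4, v6 -> 2
v2 (8-13) vs v3..v9: overlaps v5, v7, v9 -> 3
v3 (1-6) vs v4..v9: overlaps v8 -> 1
v4 (15-16) vs v5..v9: overlaps v6 -> 1
v5 (9-14) vs v6..v9: overlaps v7, v9 -> 2
v6 (14-19) vs v7..v9: overlaps none -> 0
v7 (7-12) vs v8..v9: overlaps v8, v9 -> 2
v8 (2-8) vs v9: overlaps none -> 0
Total overlapping pairs = 3 + 2 + 3 + 1 + 1 + 2 + 0 + 2 + 0 = 14

14


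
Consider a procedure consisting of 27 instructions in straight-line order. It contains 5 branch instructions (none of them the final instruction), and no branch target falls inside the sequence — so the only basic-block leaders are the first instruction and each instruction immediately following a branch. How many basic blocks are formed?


With no in-sequence branch targets, the leaders are the first instruction plus the instruction after each branch.
Number of basic blocks = branches + 1
= 5 + 1 = 6

6


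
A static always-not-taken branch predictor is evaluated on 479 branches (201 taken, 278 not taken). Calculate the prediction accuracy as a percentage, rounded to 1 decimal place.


Predictor: always-not-taken
Correct predictions = 278
Accuracy = 278 / 479 * 100 = 58.0%

58.0


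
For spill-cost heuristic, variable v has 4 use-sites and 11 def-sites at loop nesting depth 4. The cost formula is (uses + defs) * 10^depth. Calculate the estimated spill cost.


uses + defs = 4 + 11 = 15
10^4 = 10000
Spill cost = 15 * 10000 = 150000

150000


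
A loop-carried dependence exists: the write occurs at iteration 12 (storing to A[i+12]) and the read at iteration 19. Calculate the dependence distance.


Distance = read iteration - write iteration
= 19 - 12 = 7

7


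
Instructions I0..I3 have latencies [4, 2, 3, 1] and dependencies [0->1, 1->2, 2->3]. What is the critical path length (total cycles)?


Compute longest path through dependency graph: dist(Ik) = max over predecessors of dist + latency(Ik).
dist(I0) = latency 4 = 4
dist(I1) = dist(I0) + 2 = 4 + 2 = 6
dist(I2) = dist(I1) + 3 = 6 + 3 = 9
dist(I3) = dist(I2) + 1 = 9 + 1 = 10
Critical path = max dist = 10

10


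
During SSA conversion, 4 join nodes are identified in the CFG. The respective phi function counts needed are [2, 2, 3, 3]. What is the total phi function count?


Total phi functions = sum of phi functions at each join node
= 2 + 2 + 3 + 3 = 10

10


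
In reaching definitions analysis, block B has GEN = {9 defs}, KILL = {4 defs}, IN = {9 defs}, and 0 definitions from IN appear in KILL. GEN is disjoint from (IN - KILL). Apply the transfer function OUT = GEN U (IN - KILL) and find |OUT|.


IN - KILL: 9 - 0 = 9 surviving definitions
OUT = GEN + surviving = 9 + 9 = 18

18


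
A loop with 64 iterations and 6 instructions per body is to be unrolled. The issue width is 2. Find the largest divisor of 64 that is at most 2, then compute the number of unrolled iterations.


Largest divisor of 64 <= 2 is 2
New iterations = 64 / 2 = 32

32


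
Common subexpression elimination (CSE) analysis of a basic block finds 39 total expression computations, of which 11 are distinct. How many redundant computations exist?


CSE count = total expressions - unique expressions
= 39 - 11 = 28

28


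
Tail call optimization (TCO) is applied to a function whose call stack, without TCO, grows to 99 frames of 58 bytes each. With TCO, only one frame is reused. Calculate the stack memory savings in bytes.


Without TCO: 99 * 58 = 5742 bytes
With TCO: reuse 1 frame = 58 bytes
Savings = 5742 - 58 = 5684

5684


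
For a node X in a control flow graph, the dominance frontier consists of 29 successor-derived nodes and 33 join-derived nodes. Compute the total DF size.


DF(X) = direct successor contributions + join point contributions
= 29 + 33 = 62

62


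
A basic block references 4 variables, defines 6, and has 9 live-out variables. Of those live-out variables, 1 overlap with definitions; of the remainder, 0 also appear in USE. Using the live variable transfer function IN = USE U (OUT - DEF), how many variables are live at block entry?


OUT - DEF: 9 - 1 = 8
|IN| = |USE| + |OUT - DEF| - |USE ∩ (OUT - DEF)| = 4 + 8 - 0 = 12

12


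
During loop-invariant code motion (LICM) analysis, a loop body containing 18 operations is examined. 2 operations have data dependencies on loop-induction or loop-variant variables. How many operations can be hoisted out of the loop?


Invariant candidates = total - loop-dependent
= 18 - 2 = 16

16


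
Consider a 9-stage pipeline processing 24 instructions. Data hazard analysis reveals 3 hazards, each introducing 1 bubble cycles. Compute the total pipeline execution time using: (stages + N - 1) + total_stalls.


Base cycles = 9 + 24 - 1 = 32
Total stalls = 3 * 1 = 3
Total = 32 + 3 = 35

35


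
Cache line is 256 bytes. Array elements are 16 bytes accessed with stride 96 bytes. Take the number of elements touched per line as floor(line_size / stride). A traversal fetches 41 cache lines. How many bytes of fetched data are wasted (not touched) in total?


Elements per line = floor(256 / 96) = 2
Bytes used per line = 2 * 16 = 32
Wasted per line = 256 - 32 = 224
Total wasted = 224 * 41 = 9184

9184


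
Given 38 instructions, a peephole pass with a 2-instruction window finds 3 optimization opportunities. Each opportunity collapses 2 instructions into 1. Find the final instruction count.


Each match removes 1 instructions.
Total removed = 3 * 1 = 3
Remaining = 38 - 3 = 35

35


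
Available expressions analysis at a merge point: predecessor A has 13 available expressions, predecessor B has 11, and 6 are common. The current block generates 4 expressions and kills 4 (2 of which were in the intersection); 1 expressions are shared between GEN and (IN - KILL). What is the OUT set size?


IN = intersection of predecessors = 6
IN - KILL = 6 - 2 = 4
|OUT| = |GEN| + |IN - KILL| - |GEN ∩ (IN - KILL)| = 4 + 4 - 1 = 7

7


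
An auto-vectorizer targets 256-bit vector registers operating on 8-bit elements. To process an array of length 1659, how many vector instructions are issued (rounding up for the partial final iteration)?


Width = 256 / 8 = 32 elements per vector op
Iterations = ceil(1659 / 32) = 52

52


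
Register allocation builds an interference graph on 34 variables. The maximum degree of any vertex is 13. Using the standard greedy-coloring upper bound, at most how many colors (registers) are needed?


Greedy coloring never needs more than (max_degree + 1) colors: when coloring a vertex, at most max_degree neighbors are already colored.
Upper bound = 13 + 1 = 14

14


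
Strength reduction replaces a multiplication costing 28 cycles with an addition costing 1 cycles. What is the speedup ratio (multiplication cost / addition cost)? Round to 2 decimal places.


Ratio = mult_cost / add_cost = 28 / 1 = 28.0

28.0
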